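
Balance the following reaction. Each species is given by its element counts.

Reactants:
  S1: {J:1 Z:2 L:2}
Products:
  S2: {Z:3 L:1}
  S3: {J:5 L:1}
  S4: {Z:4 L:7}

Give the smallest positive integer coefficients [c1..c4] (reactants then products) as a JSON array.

J: 5·1 = 5 | 2·0+1·5+1·0 = 5
Z: 5·2 = 10 | 2·3+1·0+1·4 = 10
L: 5·2 = 10 | 2·1+1·1+1·7 = 10
gcd(5,2,1,1) = 1

Coefficients: [5, 2, 1, 1]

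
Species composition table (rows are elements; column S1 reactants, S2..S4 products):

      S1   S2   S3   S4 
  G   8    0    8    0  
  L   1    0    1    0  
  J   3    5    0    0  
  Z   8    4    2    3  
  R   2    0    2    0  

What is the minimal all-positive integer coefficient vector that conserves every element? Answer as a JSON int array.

G: 5·8 = 40 | 3·0+5·8+6·0 = 40
L: 5·1 = 5 | 3·0+5·1+6·0 = 5
J: 5·3 = 15 | 3·5+5·0+6·0 = 15
Z: 5·8 = 40 | 3·4+5·2+6·3 = 40
R: 5·2 = 10 | 3·0+5·2+6·0 = 10
gcd(5,3,5,6) = 1

Coefficients: [5, 3, 5, 6]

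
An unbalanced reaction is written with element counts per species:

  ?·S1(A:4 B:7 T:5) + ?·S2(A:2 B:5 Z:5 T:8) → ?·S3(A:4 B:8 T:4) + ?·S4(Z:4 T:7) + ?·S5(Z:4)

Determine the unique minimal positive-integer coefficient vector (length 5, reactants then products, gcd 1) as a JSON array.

Coefficients: [4, 4, 6, 4, 1]

A: 4·4+4·2 = 24 | 6·4+4·0+1·0 = 24
B: 4·7+4·5 = 48 | 6·8+4·0+1·0 = 48
Z: 4·0+4·5 = 20 | 6·0+4·4+1·4 = 20
T: 4·5+4·8 = 52 | 6·4+4·7+1·0 = 52
gcd(4,4,6,4,1) = 1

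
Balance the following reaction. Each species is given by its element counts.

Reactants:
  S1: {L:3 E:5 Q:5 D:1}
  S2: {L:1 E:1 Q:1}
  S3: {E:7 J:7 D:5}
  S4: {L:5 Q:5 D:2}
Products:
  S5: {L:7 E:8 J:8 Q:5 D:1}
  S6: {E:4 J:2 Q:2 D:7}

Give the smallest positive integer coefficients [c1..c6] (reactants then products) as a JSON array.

Coefficients: [1, 5, 6, 4, 4, 5]

L: 1·3+5·1+6·0+4·5 = 28 | 4·7+5·0 = 28
E: 1·5+5·1+6·7+4·0 = 52 | 4·8+5·4 = 52
J: 1·0+5·0+6·7+4·0 = 42 | 4·8+5·2 = 42
Q: 1·5+5·1+6·0+4·5 = 30 | 4·5+5·2 = 30
D: 1·1+5·0+6·5+4·2 = 39 | 4·1+5·7 = 39
gcd(1,5,6,4,4,5) = 1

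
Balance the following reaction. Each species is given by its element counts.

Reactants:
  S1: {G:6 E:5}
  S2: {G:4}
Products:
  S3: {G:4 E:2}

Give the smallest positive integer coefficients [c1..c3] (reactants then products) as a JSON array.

G: 2·6+2·4 = 20 | 5·4 = 20
E: 2·5+2·0 = 10 | 5·2 = 10
gcd(2,2,5) = 1

Coefficients: [2, 2, 5]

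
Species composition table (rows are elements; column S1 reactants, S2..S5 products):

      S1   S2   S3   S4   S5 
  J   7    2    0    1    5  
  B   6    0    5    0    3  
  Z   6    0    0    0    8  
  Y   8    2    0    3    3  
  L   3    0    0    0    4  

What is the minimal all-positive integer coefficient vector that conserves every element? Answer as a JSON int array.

Coefficients: [4, 4, 3, 5, 3]

J: 4·7 = 28 | 4·2+3·0+5·1+3·5 = 28
B: 4·6 = 24 | 4·0+3·5+5·0+3·3 = 24
Z: 4·6 = 24 | 4·0+3·0+5·0+3·8 = 24
Y: 4·8 = 32 | 4·2+3·0+5·3+3·3 = 32
L: 4·3 = 12 | 4·0+3·0+5·0+3·4 = 12
gcd(4,4,3,5,3) = 1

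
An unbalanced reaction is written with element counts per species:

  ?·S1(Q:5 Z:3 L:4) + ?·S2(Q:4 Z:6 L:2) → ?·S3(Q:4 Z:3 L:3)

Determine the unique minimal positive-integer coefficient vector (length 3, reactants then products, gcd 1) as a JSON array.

Coefficients: [4, 1, 6]

Q: 4·5+1·4 = 24 | 6·4 = 24
Z: 4·3+1·6 = 18 | 6·3 = 18
L: 4·4+1·2 = 18 | 6·3 = 18
gcd(4,1,6) = 1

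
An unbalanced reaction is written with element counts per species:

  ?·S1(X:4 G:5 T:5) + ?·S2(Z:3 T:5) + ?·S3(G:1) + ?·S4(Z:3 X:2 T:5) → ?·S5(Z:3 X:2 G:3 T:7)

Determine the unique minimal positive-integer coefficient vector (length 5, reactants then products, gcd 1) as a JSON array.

Z: 2·0+4·3+5·0+1·3 = 15 | 5·3 = 15
X: 2·4+4·0+5·0+1·2 = 10 | 5·2 = 10
G: 2·5+4·0+5·1+1·0 = 15 | 5·3 = 15
T: 2·5+4·5+5·0+1·5 = 35 | 5·7 = 35
gcd(2,4,5,1,5) = 1

Coefficients: [2, 4, 5, 1, 5]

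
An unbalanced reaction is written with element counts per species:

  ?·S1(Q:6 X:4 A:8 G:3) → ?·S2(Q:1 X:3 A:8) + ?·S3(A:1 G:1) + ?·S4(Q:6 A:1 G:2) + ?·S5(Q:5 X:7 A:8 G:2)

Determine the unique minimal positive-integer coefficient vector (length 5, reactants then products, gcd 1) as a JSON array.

Q: 5·6 = 30 | 2·1+5·0+3·6+2·5 = 30
X: 5·4 = 20 | 2·3+5·0+3·0+2·7 = 20
A: 5·8 = 40 | 2·8+5·1+3·1+2·8 = 40
G: 5·3 = 15 | 2·0+5·1+3·2+2·2 = 15
gcd(5,2,5,3,2) = 1

Coefficients: [5, 2, 5, 3, 2]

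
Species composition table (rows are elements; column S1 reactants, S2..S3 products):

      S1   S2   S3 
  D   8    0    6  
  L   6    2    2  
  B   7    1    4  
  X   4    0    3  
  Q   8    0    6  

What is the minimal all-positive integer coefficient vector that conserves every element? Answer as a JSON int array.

Coefficients: [3, 5, 4]

D: 3·8 = 24 | 5·0+4·6 = 24
L: 3·6 = 18 | 5·2+4·2 = 18
B: 3·7 = 21 | 5·1+4·4 = 21
X: 3·4 = 12 | 5·0+4·3 = 12
Q: 3·8 = 24 | 5·0+4·6 = 24
gcd(3,5,4) = 1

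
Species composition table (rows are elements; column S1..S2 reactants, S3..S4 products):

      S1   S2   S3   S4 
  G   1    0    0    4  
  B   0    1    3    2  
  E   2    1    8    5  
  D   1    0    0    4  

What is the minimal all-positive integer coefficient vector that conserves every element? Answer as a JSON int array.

G: 4·1+5·0 = 4 | 1·0+1·4 = 4
B: 4·0+5·1 = 5 | 1·3+1·2 = 5
E: 4·2+5·1 = 13 | 1·8+1·5 = 13
D: 4·1+5·0 = 4 | 1·0+1·4 = 4
gcd(4,5,1,1) = 1

Coefficients: [4, 5, 1, 1]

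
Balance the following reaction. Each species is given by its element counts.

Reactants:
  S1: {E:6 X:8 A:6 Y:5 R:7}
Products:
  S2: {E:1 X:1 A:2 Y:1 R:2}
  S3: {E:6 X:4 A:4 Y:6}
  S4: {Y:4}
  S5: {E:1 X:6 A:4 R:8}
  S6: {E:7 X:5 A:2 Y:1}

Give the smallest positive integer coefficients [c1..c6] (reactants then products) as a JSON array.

E: 6·6 = 36 | 5·1+1·6+4·0+4·1+3·7 = 36
X: 6·8 = 48 | 5·1+1·4+4·0+4·6+3·5 = 48
A: 6·6 = 36 | 5·2+1·4+4·0+4·4+3·2 = 36
Y: 6·5 = 30 | 5·1+1·6+4·4+4·0+3·1 = 30
R: 6·7 = 42 | 5·2+1·0+4·0+4·8+3·0 = 42
gcd(6,5,1,4,4,3) = 1

Coefficients: [6, 5, 1, 4, 4, 3]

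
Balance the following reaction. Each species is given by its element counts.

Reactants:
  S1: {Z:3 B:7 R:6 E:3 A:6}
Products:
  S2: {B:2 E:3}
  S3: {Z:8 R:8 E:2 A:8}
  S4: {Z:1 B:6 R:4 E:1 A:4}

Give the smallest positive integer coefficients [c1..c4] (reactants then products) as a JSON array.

Coefficients: [4, 2, 1, 4]

Z: 4·3 = 12 | 2·0+1·8+4·1 = 12
B: 4·7 = 28 | 2·2+1·0+4·6 = 28
R: 4·6 = 24 | 2·0+1·8+4·4 = 24
E: 4·3 = 12 | 2·3+1·2+4·1 = 12
A: 4·6 = 24 | 2·0+1·8+4·4 = 24
gcd(4,2,1,4) = 1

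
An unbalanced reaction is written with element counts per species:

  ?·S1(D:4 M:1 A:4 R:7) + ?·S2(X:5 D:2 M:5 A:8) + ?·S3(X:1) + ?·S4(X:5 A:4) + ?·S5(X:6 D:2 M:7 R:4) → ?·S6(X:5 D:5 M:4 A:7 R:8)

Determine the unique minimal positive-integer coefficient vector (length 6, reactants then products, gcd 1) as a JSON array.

X: 4·0+1·5+4·1+1·5+1·6 = 20 | 4·5 = 20
D: 4·4+1·2+4·0+1·0+1·2 = 20 | 4·5 = 20
M: 4·1+1·5+4·0+1·0+1·7 = 16 | 4·4 = 16
A: 4·4+1·8+4·0+1·4+1·0 = 28 | 4·7 = 28
R: 4·7+1·0+4·0+1·0+1·4 = 32 | 4·8 = 32
gcd(4,1,4,1,1,4) = 1

Coefficients: [4, 1, 4, 1, 1, 4]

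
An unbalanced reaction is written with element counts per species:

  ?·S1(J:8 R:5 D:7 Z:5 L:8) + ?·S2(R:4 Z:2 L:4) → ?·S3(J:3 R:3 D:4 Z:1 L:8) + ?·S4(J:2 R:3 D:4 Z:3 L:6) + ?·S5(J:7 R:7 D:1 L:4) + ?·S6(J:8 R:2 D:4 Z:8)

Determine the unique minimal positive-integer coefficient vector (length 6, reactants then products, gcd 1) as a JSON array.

Coefficients: [6, 3, 2, 6, 2, 2]

J: 6·8+3·0 = 48 | 2·3+6·2+2·7+2·8 = 48
R: 6·5+3·4 = 42 | 2·3+6·3+2·7+2·2 = 42
D: 6·7+3·0 = 42 | 2·4+6·4+2·1+2·4 = 42
Z: 6·5+3·2 = 36 | 2·1+6·3+2·0+2·8 = 36
L: 6·8+3·4 = 60 | 2·8+6·6+2·4+2·0 = 60
gcd(6,3,2,6,2,2) = 1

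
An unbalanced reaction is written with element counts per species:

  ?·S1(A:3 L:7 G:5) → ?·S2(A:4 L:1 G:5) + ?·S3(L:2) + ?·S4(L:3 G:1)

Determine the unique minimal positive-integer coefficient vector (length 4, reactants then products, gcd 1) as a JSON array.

A: 4·3 = 12 | 3·4+5·0+5·0 = 12
L: 4·7 = 28 | 3·1+5·2+5·3 = 28
G: 4·5 = 20 | 3·5+5·0+5·1 = 20
gcd(4,3,5,5) = 1

Coefficients: [4, 3, 5, 5]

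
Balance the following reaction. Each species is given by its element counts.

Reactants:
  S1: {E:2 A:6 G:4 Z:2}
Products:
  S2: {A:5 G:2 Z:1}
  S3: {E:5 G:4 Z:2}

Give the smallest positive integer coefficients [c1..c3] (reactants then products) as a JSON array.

E: 5·2 = 10 | 6·0+2·5 = 10
A: 5·6 = 30 | 6·5+2·0 = 30
G: 5·4 = 20 | 6·2+2·4 = 20
Z: 5·2 = 10 | 6·1+2·2 = 10
gcd(5,6,2) = 1

Coefficients: [5, 6, 2]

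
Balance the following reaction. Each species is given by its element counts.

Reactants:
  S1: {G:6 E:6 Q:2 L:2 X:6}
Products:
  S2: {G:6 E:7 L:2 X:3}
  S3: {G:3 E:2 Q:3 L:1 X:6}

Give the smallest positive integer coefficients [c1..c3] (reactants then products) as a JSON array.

G: 3·6 = 18 | 2·6+2·3 = 18
E: 3·6 = 18 | 2·7+2·2 = 18
Q: 3·2 = 6 | 2·0+2·3 = 6
L: 3·2 = 6 | 2·2+2·1 = 6
X: 3·6 = 18 | 2·3+2·6 = 18
gcd(3,2,2) = 1

Coefficients: [3, 2, 2]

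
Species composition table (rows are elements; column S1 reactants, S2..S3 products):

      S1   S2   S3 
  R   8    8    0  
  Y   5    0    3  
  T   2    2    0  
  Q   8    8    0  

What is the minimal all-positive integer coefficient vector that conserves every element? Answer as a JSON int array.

Coefficients: [3, 3, 5]

R: 3·8 = 24 | 3·8+5·0 = 24
Y: 3·5 = 15 | 3·0+5·3 = 15
T: 3·2 = 6 | 3·2+5·0 = 6
Q: 3·8 = 24 | 3·8+5·0 = 24
gcd(3,3,5) = 1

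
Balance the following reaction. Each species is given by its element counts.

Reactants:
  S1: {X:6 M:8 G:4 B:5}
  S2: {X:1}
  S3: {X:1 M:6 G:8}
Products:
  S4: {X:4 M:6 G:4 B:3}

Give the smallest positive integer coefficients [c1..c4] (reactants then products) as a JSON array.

X: 3·6+1·1+1·1 = 20 | 5·4 = 20
M: 3·8+1·0+1·6 = 30 | 5·6 = 30
G: 3·4+1·0+1·8 = 20 | 5·4 = 20
B: 3·5+1·0+1·0 = 15 | 5·3 = 15
gcd(3,1,1,5) = 1

Coefficients: [3, 1, 1, 5]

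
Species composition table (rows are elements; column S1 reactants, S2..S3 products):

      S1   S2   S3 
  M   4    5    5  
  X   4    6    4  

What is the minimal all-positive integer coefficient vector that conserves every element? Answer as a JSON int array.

Coefficients: [5, 2, 2]

M: 5·4 = 20 | 2·5+2·5 = 20
X: 5·4 = 20 | 2·6+2·4 = 20
gcd(5,2,2) = 1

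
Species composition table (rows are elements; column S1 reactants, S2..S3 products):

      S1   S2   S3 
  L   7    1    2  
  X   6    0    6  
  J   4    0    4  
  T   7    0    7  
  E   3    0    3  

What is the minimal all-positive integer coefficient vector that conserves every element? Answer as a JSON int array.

Coefficients: [1, 5, 1]

L: 1·7 = 7 | 5·1+1·2 = 7
X: 1·6 = 6 | 5·0+1·6 = 6
J: 1·4 = 4 | 5·0+1·4 = 4
T: 1·7 = 7 | 5·0+1·7 = 7
E: 1·3 = 3 | 5·0+1·3 = 3
gcd(1,5,1) = 1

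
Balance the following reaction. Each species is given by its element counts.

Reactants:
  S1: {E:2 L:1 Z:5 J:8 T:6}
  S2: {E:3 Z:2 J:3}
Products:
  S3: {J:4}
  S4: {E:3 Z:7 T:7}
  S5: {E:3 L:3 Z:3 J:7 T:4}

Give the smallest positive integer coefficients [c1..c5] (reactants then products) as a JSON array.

Coefficients: [3, 1, 5, 2, 1]

E: 3·2+1·3 = 9 | 5·0+2·3+1·3 = 9
L: 3·1+1·0 = 3 | 5·0+2·0+1·3 = 3
Z: 3·5+1·2 = 17 | 5·0+2·7+1·3 = 17
J: 3·8+1·3 = 27 | 5·4+2·0+1·7 = 27
T: 3·6+1·0 = 18 | 5·0+2·7+1·4 = 18
gcd(3,1,5,2,1) = 1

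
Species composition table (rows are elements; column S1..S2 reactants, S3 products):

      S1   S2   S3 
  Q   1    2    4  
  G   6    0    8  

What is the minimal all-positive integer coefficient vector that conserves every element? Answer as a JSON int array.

Q: 4·1+4·2 = 12 | 3·4 = 12
G: 4·6+4·0 = 24 | 3·8 = 24
gcd(4,4,3) = 1

Coefficients: [4, 4, 3]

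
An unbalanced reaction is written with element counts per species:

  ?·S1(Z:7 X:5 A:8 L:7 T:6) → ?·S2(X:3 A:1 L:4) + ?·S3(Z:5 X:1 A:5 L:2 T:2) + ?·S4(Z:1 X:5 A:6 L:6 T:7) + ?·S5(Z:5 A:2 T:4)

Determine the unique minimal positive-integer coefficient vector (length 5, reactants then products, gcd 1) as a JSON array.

Z: 6·7 = 42 | 5·0+5·5+2·1+3·5 = 42
X: 6·5 = 30 | 5·3+5·1+2·5+3·0 = 30
A: 6·8 = 48 | 5·1+5·5+2·6+3·2 = 48
L: 6·7 = 42 | 5·4+5·2+2·6+3·0 = 42
T: 6·6 = 36 | 5·0+5·2+2·7+3·4 = 36
gcd(6,5,5,2,3) = 1

Coefficients: [6, 5, 5, 2, 3]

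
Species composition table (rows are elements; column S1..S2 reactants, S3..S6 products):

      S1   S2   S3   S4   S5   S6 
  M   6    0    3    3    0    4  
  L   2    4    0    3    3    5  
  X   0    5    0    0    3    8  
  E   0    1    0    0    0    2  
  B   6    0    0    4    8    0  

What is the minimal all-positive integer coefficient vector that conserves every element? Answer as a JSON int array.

Coefficients: [6, 6, 3, 5, 2, 3]

M: 6·6+6·0 = 36 | 3·3+5·3+2·0+3·4 = 36
L: 6·2+6·4 = 36 | 3·0+5·3+2·3+3·5 = 36
X: 6·0+6·5 = 30 | 3·0+5·0+2·3+3·8 = 30
E: 6·0+6·1 = 6 | 3·0+5·0+2·0+3·2 = 6
B: 6·6+6·0 = 36 | 3·0+5·4+2·8+3·0 = 36
gcd(6,6,3,5,2,3) = 1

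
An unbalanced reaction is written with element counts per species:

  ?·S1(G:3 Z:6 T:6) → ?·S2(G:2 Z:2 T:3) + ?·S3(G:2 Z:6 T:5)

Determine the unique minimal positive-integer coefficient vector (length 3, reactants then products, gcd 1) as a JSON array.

G: 4·3 = 12 | 3·2+3·2 = 12
Z: 4·6 = 24 | 3·2+3·6 = 24
T: 4·6 = 24 | 3·3+3·5 = 24
gcd(4,3,3) = 1

Coefficients: [4, 3, 3]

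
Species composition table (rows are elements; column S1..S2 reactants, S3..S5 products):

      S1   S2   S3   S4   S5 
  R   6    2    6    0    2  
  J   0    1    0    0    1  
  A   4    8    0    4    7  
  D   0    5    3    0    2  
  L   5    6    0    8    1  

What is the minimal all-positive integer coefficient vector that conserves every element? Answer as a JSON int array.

Coefficients: [4, 4, 4, 5, 4]

R: 4·6+4·2 = 32 | 4·6+5·0+4·2 = 32
J: 4·0+4·1 = 4 | 4·0+5·0+4·1 = 4
A: 4·4+4·8 = 48 | 4·0+5·4+4·7 = 48
D: 4·0+4·5 = 20 | 4·3+5·0+4·2 = 20
L: 4·5+4·6 = 44 | 4·0+5·8+4·1 = 44
gcd(4,4,4,5,4) = 1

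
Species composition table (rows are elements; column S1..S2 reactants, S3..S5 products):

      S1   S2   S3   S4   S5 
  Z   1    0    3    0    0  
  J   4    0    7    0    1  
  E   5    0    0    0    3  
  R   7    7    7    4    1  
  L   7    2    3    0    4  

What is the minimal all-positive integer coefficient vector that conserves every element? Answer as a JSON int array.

Z: 3·1+1·0 = 3 | 1·3+4·0+5·0 = 3
J: 3·4+1·0 = 12 | 1·7+4·0+5·1 = 12
E: 3·5+1·0 = 15 | 1·0+4·0+5·3 = 15
R: 3·7+1·7 = 28 | 1·7+4·4+5·1 = 28
L: 3·7+1·2 = 23 | 1·3+4·0+5·4 = 23
gcd(3,1,1,4,5) = 1

Coefficients: [3, 1, 1, 4, 5]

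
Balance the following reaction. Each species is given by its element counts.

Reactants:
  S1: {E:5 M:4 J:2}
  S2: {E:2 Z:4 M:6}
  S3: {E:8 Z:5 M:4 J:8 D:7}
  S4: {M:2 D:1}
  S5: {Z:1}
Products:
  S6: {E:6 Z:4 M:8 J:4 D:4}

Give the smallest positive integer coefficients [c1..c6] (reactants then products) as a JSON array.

Coefficients: [2, 2, 2, 6, 2, 5]

E: 2·5+2·2+2·8+6·0+2·0 = 30 | 5·6 = 30
Z: 2·0+2·4+2·5+6·0+2·1 = 20 | 5·4 = 20
M: 2·4+2·6+2·4+6·2+2·0 = 40 | 5·8 = 40
J: 2·2+2·0+2·8+6·0+2·0 = 20 | 5·4 = 20
D: 2·0+2·0+2·7+6·1+2·0 = 20 | 5·4 = 20
gcd(2,2,2,6,2,5) = 1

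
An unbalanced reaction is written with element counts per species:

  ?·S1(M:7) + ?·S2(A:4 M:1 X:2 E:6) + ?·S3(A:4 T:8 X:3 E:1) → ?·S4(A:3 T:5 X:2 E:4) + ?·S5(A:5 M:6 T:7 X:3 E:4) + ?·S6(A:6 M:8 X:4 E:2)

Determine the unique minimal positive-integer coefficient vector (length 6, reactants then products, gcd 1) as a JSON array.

Coefficients: [5, 5, 6, 4, 4, 2]

A: 5·0+5·4+6·4 = 44 | 4·3+4·5+2·6 = 44
M: 5·7+5·1+6·0 = 40 | 4·0+4·6+2·8 = 40
T: 5·0+5·0+6·8 = 48 | 4·5+4·7+2·0 = 48
X: 5·0+5·2+6·3 = 28 | 4·2+4·3+2·4 = 28
E: 5·0+5·6+6·1 = 36 | 4·4+4·4+2·2 = 36
gcd(5,5,6,4,4,2) = 1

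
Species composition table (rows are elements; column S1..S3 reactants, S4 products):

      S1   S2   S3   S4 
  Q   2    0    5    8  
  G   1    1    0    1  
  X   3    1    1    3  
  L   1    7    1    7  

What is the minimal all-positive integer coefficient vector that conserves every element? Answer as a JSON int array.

Q: 1·2+3·0+6·5 = 32 | 4·8 = 32
G: 1·1+3·1+6·0 = 4 | 4·1 = 4
X: 1·3+3·1+6·1 = 12 | 4·3 = 12
L: 1·1+3·7+6·1 = 28 | 4·7 = 28
gcd(1,3,6,4) = 1

Coefficients: [1, 3, 6, 4]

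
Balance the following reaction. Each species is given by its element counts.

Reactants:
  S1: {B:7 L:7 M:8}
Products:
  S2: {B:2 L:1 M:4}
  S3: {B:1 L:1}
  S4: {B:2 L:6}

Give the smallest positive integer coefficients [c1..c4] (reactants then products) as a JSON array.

Coefficients: [2, 4, 4, 1]

B: 2·7 = 14 | 4·2+4·1+1·2 = 14
L: 2·7 = 14 | 4·1+4·1+1·6 = 14
M: 2·8 = 16 | 4·4+4·0+1·0 = 16
gcd(2,4,4,1) = 1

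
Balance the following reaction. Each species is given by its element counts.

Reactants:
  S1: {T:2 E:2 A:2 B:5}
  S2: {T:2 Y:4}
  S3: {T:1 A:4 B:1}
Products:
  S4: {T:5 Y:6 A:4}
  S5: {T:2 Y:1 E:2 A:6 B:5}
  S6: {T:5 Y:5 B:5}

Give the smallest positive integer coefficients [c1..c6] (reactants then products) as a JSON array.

Coefficients: [3, 5, 5, 2, 3, 1]

T: 3·2+5·2+5·1 = 21 | 2·5+3·2+1·5 = 21
Y: 3·0+5·4+5·0 = 20 | 2·6+3·1+1·5 = 20
E: 3·2+5·0+5·0 = 6 | 2·0+3·2+1·0 = 6
A: 3·2+5·0+5·4 = 26 | 2·4+3·6+1·0 = 26
B: 3·5+5·0+5·1 = 20 | 2·0+3·5+1·5 = 20
gcd(3,5,5,2,3,1) = 1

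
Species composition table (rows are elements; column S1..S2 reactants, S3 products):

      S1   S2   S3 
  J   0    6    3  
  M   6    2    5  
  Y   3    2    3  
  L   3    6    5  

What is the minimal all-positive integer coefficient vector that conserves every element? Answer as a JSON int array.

J: 4·0+3·6 = 18 | 6·3 = 18
M: 4·6+3·2 = 30 | 6·5 = 30
Y: 4·3+3·2 = 18 | 6·3 = 18
L: 4·3+3·6 = 30 | 6·5 = 30
gcd(4,3,6) = 1

Coefficients: [4, 3, 6]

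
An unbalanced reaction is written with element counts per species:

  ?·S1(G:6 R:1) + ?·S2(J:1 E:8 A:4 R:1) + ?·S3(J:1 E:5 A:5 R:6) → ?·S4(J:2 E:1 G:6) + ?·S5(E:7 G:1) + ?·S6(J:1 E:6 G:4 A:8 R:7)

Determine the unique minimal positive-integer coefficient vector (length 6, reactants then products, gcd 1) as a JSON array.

Coefficients: [6, 5, 4, 2, 4, 5]

J: 6·0+5·1+4·1 = 9 | 2·2+4·0+5·1 = 9
E: 6·0+5·8+4·5 = 60 | 2·1+4·7+5·6 = 60
G: 6·6+5·0+4·0 = 36 | 2·6+4·1+5·4 = 36
A: 6·0+5·4+4·5 = 40 | 2·0+4·0+5·8 = 40
R: 6·1+5·1+4·6 = 35 | 2·0+4·0+5·7 = 35
gcd(6,5,4,2,4,5) = 1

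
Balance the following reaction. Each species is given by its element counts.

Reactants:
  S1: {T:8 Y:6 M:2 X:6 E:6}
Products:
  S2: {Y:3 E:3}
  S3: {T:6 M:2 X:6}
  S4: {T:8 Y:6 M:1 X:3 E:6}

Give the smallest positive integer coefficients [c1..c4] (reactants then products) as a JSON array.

Coefficients: [5, 6, 4, 2]

T: 5·8 = 40 | 6·0+4·6+2·8 = 40
Y: 5·6 = 30 | 6·3+4·0+2·6 = 30
M: 5·2 = 10 | 6·0+4·2+2·1 = 10
X: 5·6 = 30 | 6·0+4·6+2·3 = 30
E: 5·6 = 30 | 6·3+4·0+2·6 = 30
gcd(5,6,4,2) = 1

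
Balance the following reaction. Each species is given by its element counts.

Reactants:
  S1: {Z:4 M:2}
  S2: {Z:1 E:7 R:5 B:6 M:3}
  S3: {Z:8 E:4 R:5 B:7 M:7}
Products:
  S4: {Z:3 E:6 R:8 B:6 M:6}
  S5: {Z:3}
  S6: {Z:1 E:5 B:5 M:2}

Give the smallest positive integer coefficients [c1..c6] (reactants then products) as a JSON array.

Z: 3·4+6·1+2·8 = 34 | 5·3+5·3+4·1 = 34
E: 3·0+6·7+2·4 = 50 | 5·6+5·0+4·5 = 50
R: 3·0+6·5+2·5 = 40 | 5·8+5·0+4·0 = 40
B: 3·0+6·6+2·7 = 50 | 5·6+5·0+4·5 = 50
M: 3·2+6·3+2·7 = 38 | 5·6+5·0+4·2 = 38
gcd(3,6,2,5,5,4) = 1

Coefficients: [3, 6, 2, 5, 5, 4]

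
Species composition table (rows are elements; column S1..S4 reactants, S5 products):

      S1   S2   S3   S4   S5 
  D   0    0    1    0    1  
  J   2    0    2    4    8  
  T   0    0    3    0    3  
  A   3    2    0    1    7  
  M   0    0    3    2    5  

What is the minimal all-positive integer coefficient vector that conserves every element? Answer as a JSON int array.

Coefficients: [2, 3, 2, 2, 2]

D: 2·0+3·0+2·1+2·0 = 2 | 2·1 = 2
J: 2·2+3·0+2·2+2·4 = 16 | 2·8 = 16
T: 2·0+3·0+2·3+2·0 = 6 | 2·3 = 6
A: 2·3+3·2+2·0+2·1 = 14 | 2·7 = 14
M: 2·0+3·0+2·3+2·2 = 10 | 2·5 = 10
gcd(2,3,2,2,2) = 1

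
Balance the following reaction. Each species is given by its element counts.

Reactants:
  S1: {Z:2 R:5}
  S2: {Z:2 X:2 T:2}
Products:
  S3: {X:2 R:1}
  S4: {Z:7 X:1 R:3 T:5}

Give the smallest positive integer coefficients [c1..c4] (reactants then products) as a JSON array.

Z: 2·2+5·2 = 14 | 4·0+2·7 = 14
X: 2·0+5·2 = 10 | 4·2+2·1 = 10
R: 2·5+5·0 = 10 | 4·1+2·3 = 10
T: 2·0+5·2 = 10 | 4·0+2·5 = 10
gcd(2,5,4,2) = 1

Coefficients: [2, 5, 4, 2]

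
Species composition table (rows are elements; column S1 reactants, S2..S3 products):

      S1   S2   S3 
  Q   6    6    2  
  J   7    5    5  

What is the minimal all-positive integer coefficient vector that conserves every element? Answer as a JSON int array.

Q: 5·6 = 30 | 4·6+3·2 = 30
J: 5·7 = 35 | 4·5+3·5 = 35
gcd(5,4,3) = 1

Coefficients: [5, 4, 3]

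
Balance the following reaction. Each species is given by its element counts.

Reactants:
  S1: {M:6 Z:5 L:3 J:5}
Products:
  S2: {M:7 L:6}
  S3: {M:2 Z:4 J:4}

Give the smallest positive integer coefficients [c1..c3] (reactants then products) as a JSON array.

Coefficients: [4, 2, 5]

M: 4·6 = 24 | 2·7+5·2 = 24
Z: 4·5 = 20 | 2·0+5·4 = 20
L: 4·3 = 12 | 2·6+5·0 = 12
J: 4·5 = 20 | 2·0+5·4 = 20
gcd(4,2,5) = 1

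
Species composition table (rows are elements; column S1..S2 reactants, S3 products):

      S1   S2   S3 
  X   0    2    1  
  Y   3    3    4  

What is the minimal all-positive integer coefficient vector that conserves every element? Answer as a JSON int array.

Coefficients: [5, 3, 6]

X: 5·0+3·2 = 6 | 6·1 = 6
Y: 5·3+3·3 = 24 | 6·4 = 24
gcd(5,3,6) = 1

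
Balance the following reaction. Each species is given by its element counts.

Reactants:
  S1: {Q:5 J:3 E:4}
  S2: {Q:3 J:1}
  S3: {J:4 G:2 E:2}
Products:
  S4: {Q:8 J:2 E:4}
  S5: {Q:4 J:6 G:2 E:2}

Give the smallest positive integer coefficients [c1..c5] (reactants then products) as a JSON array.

Q: 1·5+5·3+3·0 = 20 | 1·8+3·4 = 20
J: 1·3+5·1+3·4 = 20 | 1·2+3·6 = 20
G: 1·0+5·0+3·2 = 6 | 1·0+3·2 = 6
E: 1·4+5·0+3·2 = 10 | 1·4+3·2 = 10
gcd(1,5,3,1,3) = 1

Coefficients: [1, 5, 3, 1, 3]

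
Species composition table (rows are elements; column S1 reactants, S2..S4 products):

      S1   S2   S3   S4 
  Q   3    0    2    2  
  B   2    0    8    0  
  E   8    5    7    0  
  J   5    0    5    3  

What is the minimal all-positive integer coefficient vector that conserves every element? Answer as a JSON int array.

Q: 4·3 = 12 | 5·0+1·2+5·2 = 12
B: 4·2 = 8 | 5·0+1·8+5·0 = 8
E: 4·8 = 32 | 5·5+1·7+5·0 = 32
J: 4·5 = 20 | 5·0+1·5+5·3 = 20
gcd(4,5,1,5) = 1

Coefficients: [4, 5, 1, 5]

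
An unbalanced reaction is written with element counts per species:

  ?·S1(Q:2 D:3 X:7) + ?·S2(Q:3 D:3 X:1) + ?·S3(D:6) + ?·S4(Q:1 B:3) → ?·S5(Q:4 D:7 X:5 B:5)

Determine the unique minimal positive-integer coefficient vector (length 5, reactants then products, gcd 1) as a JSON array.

Coefficients: [2, 1, 2, 5, 3]

Q: 2·2+1·3+2·0+5·1 = 12 | 3·4 = 12
D: 2·3+1·3+2·6+5·0 = 21 | 3·7 = 21
X: 2·7+1·1+2·0+5·0 = 15 | 3·5 = 15
B: 2·0+1·0+2·0+5·3 = 15 | 3·5 = 15
gcd(2,1,2,5,3) = 1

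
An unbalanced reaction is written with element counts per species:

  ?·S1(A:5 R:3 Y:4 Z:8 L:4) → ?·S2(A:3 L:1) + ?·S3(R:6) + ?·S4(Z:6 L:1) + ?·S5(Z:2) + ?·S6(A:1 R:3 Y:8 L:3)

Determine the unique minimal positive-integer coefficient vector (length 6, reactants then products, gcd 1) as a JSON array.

A: 4·5 = 20 | 6·3+1·0+4·0+4·0+2·1 = 20
R: 4·3 = 12 | 6·0+1·6+4·0+4·0+2·3 = 12
Y: 4·4 = 16 | 6·0+1·0+4·0+4·0+2·8 = 16
Z: 4·8 = 32 | 6·0+1·0+4·6+4·2+2·0 = 32
L: 4·4 = 16 | 6·1+1·0+4·1+4·0+2·3 = 16
gcd(4,6,1,4,4,2) = 1

Coefficients: [4, 6, 1, 4, 4, 2]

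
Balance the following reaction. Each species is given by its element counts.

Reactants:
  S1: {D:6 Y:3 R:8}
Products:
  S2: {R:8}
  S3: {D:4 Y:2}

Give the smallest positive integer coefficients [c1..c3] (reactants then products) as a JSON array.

Coefficients: [2, 2, 3]

D: 2·6 = 12 | 2·0+3·4 = 12
Y: 2·3 = 6 | 2·0+3·2 = 6
R: 2·8 = 16 | 2·8+3·0 = 16
gcd(2,2,3) = 1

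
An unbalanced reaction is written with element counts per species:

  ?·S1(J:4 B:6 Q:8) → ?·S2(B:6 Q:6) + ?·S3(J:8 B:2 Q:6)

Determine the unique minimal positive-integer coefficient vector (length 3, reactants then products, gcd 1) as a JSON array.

Coefficients: [6, 5, 3]

J: 6·4 = 24 | 5·0+3·8 = 24
B: 6·6 = 36 | 5·6+3·2 = 36
Q: 6·8 = 48 | 5·6+3·6 = 48
gcd(6,5,3) = 1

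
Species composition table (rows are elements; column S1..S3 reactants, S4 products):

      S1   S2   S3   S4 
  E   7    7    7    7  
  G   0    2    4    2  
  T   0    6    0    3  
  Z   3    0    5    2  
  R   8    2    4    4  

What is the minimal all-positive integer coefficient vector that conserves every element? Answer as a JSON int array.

Coefficients: [1, 2, 1, 4]

E: 1·7+2·7+1·7 = 28 | 4·7 = 28
G: 1·0+2·2+1·4 = 8 | 4·2 = 8
T: 1·0+2·6+1·0 = 12 | 4·3 = 12
Z: 1·3+2·0+1·5 = 8 | 4·2 = 8
R: 1·8+2·2+1·4 = 16 | 4·4 = 16
gcd(1,2,1,4) = 1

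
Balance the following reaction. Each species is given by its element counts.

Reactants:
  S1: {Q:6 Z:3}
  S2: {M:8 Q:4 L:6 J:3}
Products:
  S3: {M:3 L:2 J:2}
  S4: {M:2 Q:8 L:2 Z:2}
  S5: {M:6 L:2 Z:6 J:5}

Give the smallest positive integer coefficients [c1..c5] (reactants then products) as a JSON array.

M: 6·0+3·8 = 24 | 2·3+6·2+1·6 = 24
Q: 6·6+3·4 = 48 | 2·0+6·8+1·0 = 48
L: 6·0+3·6 = 18 | 2·2+6·2+1·2 = 18
Z: 6·3+3·0 = 18 | 2·0+6·2+1·6 = 18
J: 6·0+3·3 = 9 | 2·2+6·0+1·5 = 9
gcd(6,3,2,6,1) = 1

Coefficients: [6, 3, 2, 6, 1]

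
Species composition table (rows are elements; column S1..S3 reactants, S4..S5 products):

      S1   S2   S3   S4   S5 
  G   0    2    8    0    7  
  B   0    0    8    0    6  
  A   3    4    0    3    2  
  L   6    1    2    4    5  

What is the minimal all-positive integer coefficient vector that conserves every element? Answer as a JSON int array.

Coefficients: [6, 2, 3, 6, 4]

G: 6·0+2·2+3·8 = 28 | 6·0+4·7 = 28
B: 6·0+2·0+3·8 = 24 | 6·0+4·6 = 24
A: 6·3+2·4+3·0 = 26 | 6·3+4·2 = 26
L: 6·6+2·1+3·2 = 44 | 6·4+4·5 = 44
gcd(6,2,3,6,4) = 1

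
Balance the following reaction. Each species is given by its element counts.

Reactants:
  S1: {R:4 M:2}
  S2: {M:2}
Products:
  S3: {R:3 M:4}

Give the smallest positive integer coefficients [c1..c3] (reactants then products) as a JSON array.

R: 3·4+5·0 = 12 | 4·3 = 12
M: 3·2+5·2 = 16 | 4·4 = 16
gcd(3,5,4) = 1

Coefficients: [3, 5, 4]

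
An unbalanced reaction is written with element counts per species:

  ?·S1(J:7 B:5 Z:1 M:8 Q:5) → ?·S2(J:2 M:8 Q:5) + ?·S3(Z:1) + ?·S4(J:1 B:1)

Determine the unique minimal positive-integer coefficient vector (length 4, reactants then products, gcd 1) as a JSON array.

Coefficients: [1, 1, 1, 5]

J: 1·7 = 7 | 1·2+1·0+5·1 = 7
B: 1·5 = 5 | 1·0+1·0+5·1 = 5
Z: 1·1 = 1 | 1·0+1·1+5·0 = 1
M: 1·8 = 8 | 1·8+1·0+5·0 = 8
Q: 1·5 = 5 | 1·5+1·0+5·0 = 5
gcd(1,1,1,5) = 1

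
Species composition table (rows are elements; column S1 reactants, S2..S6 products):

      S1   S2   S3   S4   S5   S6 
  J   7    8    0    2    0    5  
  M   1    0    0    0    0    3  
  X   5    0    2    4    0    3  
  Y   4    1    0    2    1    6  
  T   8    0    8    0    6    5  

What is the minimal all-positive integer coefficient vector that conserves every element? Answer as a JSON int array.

Coefficients: [6, 3, 4, 4, 1, 2]

J: 6·7 = 42 | 3·8+4·0+4·2+1·0+2·5 = 42
M: 6·1 = 6 | 3·0+4·0+4·0+1·0+2·3 = 6
X: 6·5 = 30 | 3·0+4·2+4·4+1·0+2·3 = 30
Y: 6·4 = 24 | 3·1+4·0+4·2+1·1+2·6 = 24
T: 6·8 = 48 | 3·0+4·8+4·0+1·6+2·5 = 48
gcd(6,3,4,4,1,2) = 1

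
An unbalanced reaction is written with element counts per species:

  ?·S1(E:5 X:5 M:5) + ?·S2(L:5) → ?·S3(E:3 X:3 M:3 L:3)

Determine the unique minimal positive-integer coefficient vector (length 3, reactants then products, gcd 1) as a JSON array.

Coefficients: [3, 3, 5]

E: 3·5+3·0 = 15 | 5·3 = 15
X: 3·5+3·0 = 15 | 5·3 = 15
M: 3·5+3·0 = 15 | 5·3 = 15
L: 3·0+3·5 = 15 | 5·3 = 15
gcd(3,3,5) = 1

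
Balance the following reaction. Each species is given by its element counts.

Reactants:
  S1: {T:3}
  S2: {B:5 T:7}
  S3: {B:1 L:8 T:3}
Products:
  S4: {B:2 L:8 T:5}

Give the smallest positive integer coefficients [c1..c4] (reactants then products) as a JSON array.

Coefficients: [1, 1, 5, 5]

B: 1·0+1·5+5·1 = 10 | 5·2 = 10
L: 1·0+1·0+5·8 = 40 | 5·8 = 40
T: 1·3+1·7+5·3 = 25 | 5·5 = 25
gcd(1,1,5,5) = 1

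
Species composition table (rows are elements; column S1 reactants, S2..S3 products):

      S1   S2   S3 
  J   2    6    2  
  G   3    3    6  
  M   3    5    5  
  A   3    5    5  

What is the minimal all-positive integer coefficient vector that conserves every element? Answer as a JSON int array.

J: 5·2 = 10 | 1·6+2·2 = 10
G: 5·3 = 15 | 1·3+2·6 = 15
M: 5·3 = 15 | 1·5+2·5 = 15
A: 5·3 = 15 | 1·5+2·5 = 15
gcd(5,1,2) = 1

Coefficients: [5, 1, 2]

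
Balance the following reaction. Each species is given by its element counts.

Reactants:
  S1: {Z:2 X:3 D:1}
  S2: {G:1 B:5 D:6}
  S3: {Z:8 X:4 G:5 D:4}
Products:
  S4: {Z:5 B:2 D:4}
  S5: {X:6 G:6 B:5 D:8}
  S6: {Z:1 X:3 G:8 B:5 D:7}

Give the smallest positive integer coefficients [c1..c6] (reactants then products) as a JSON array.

Z: 1·2+5·0+3·8 = 26 | 5·5+2·0+1·1 = 26
X: 1·3+5·0+3·4 = 15 | 5·0+2·6+1·3 = 15
G: 1·0+5·1+3·5 = 20 | 5·0+2·6+1·8 = 20
B: 1·0+5·5+3·0 = 25 | 5·2+2·5+1·5 = 25
D: 1·1+5·6+3·4 = 43 | 5·4+2·8+1·7 = 43
gcd(1,5,3,5,2,1) = 1

Coefficients: [1, 5, 3, 5, 2, 1]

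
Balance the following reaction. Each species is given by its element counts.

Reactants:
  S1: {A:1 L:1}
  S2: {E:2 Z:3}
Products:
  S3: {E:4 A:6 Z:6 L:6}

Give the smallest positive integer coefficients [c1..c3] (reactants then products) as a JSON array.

Coefficients: [6, 2, 1]

E: 6·0+2·2 = 4 | 1·4 = 4
A: 6·1+2·0 = 6 | 1·6 = 6
Z: 6·0+2·3 = 6 | 1·6 = 6
L: 6·1+2·0 = 6 | 1·6 = 6
gcd(6,2,1) = 1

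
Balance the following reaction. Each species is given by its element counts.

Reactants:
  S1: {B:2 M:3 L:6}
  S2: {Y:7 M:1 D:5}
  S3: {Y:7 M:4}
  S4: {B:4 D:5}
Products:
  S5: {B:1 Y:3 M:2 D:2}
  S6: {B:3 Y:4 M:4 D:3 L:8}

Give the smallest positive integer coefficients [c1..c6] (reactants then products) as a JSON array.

Coefficients: [4, 2, 1, 1, 3, 3]

B: 4·2+2·0+1·0+1·4 = 12 | 3·1+3·3 = 12
Y: 4·0+2·7+1·7+1·0 = 21 | 3·3+3·4 = 21
M: 4·3+2·1+1·4+1·0 = 18 | 3·2+3·4 = 18
D: 4·0+2·5+1·0+1·5 = 15 | 3·2+3·3 = 15
L: 4·6+2·0+1·0+1·0 = 24 | 3·0+3·8 = 24
gcd(4,2,1,1,3,3) = 1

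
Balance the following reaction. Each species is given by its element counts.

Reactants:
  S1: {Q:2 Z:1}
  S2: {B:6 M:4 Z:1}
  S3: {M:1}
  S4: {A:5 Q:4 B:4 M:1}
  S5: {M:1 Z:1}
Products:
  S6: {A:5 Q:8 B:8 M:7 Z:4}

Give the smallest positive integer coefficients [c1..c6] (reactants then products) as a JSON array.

A: 6·0+2·0+6·0+3·5+4·0 = 15 | 3·5 = 15
Q: 6·2+2·0+6·0+3·4+4·0 = 24 | 3·8 = 24
B: 6·0+2·6+6·0+3·4+4·0 = 24 | 3·8 = 24
M: 6·0+2·4+6·1+3·1+4·1 = 21 | 3·7 = 21
Z: 6·1+2·1+6·0+3·0+4·1 = 12 | 3·4 = 12
gcd(6,2,6,3,4,3) = 1

Coefficients: [6, 2, 6, 3, 4, 3]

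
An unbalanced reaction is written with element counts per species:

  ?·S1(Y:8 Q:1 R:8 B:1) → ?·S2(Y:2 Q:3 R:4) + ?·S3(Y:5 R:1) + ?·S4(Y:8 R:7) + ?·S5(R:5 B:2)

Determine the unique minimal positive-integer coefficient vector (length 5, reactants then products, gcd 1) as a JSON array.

Y: 6·8 = 48 | 2·2+4·5+3·8+3·0 = 48
Q: 6·1 = 6 | 2·3+4·0+3·0+3·0 = 6
R: 6·8 = 48 | 2·4+4·1+3·7+3·5 = 48
B: 6·1 = 6 | 2·0+4·0+3·0+3·2 = 6
gcd(6,2,4,3,3) = 1

Coefficients: [6, 2, 4, 3, 3]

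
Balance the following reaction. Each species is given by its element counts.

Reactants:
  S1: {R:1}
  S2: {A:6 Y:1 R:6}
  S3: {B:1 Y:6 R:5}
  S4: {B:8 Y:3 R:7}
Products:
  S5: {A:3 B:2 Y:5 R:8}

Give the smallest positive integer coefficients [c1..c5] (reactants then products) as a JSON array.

A: 3·0+3·6+4·0+1·0 = 18 | 6·3 = 18
B: 3·0+3·0+4·1+1·8 = 12 | 6·2 = 12
Y: 3·0+3·1+4·6+1·3 = 30 | 6·5 = 30
R: 3·1+3·6+4·5+1·7 = 48 | 6·8 = 48
gcd(3,3,4,1,6) = 1

Coefficients: [3, 3, 4, 1, 6]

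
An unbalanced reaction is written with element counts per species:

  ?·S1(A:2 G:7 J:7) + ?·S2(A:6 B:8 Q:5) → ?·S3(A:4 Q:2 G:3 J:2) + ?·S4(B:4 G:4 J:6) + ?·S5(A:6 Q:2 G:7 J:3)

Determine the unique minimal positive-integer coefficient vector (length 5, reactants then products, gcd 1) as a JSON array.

A: 5·2+2·6 = 22 | 4·4+4·0+1·6 = 22
B: 5·0+2·8 = 16 | 4·0+4·4+1·0 = 16
Q: 5·0+2·5 = 10 | 4·2+4·0+1·2 = 10
G: 5·7+2·0 = 35 | 4·3+4·4+1·7 = 35
J: 5·7+2·0 = 35 | 4·2+4·6+1·3 = 35
gcd(5,2,4,4,1) = 1

Coefficients: [5, 2, 4, 4, 1]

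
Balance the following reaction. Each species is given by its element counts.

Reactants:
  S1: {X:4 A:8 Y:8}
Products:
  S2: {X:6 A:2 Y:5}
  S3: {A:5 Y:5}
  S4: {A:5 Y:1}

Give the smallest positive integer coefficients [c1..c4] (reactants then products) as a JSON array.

X: 6·4 = 24 | 4·6+5·0+3·0 = 24
A: 6·8 = 48 | 4·2+5·5+3·5 = 48
Y: 6·8 = 48 | 4·5+5·5+3·1 = 48
gcd(6,4,5,3) = 1

Coefficients: [6, 4, 5, 3]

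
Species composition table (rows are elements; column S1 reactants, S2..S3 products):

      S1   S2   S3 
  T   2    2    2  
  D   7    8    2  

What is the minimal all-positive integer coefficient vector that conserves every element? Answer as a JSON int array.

Coefficients: [6, 5, 1]

T: 6·2 = 12 | 5·2+1·2 = 12
D: 6·7 = 42 | 5·8+1·2 = 42
gcd(6,5,1) = 1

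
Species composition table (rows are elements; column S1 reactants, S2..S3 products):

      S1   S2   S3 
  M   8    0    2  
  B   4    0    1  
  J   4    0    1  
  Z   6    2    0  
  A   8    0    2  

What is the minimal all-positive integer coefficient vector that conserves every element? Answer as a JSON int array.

Coefficients: [1, 3, 4]

M: 1·8 = 8 | 3·0+4·2 = 8
B: 1·4 = 4 | 3·0+4·1 = 4
J: 1·4 = 4 | 3·0+4·1 = 4
Z: 1·6 = 6 | 3·2+4·0 = 6
A: 1·8 = 8 | 3·0+4·2 = 8
gcd(1,3,4) = 1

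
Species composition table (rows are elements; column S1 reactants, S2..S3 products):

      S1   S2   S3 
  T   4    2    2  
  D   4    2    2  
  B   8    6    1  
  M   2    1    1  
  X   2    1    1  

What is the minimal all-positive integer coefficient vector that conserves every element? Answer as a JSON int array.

T: 5·4 = 20 | 6·2+4·2 = 20
D: 5·4 = 20 | 6·2+4·2 = 20
B: 5·8 = 40 | 6·6+4·1 = 40
M: 5·2 = 10 | 6·1+4·1 = 10
X: 5·2 = 10 | 6·1+4·1 = 10
gcd(5,6,4) = 1

Coefficients: [5, 6, 4]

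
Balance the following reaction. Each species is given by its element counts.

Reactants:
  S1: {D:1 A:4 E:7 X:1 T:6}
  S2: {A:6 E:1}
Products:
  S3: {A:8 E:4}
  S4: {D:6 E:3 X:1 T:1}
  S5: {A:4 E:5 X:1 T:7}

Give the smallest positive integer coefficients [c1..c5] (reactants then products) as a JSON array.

D: 6·1+6·0 = 6 | 5·0+1·6+5·0 = 6
A: 6·4+6·6 = 60 | 5·8+1·0+5·4 = 60
E: 6·7+6·1 = 48 | 5·4+1·3+5·5 = 48
X: 6·1+6·0 = 6 | 5·0+1·1+5·1 = 6
T: 6·6+6·0 = 36 | 5·0+1·1+5·7 = 36
gcd(6,6,5,1,5) = 1

Coefficients: [6, 6, 5, 1, 5]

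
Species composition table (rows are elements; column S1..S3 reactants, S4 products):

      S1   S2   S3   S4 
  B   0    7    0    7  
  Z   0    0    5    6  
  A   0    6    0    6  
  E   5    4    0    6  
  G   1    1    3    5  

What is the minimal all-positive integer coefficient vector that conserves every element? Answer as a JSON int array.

Coefficients: [2, 5, 6, 5]

B: 2·0+5·7+6·0 = 35 | 5·7 = 35
Z: 2·0+5·0+6·5 = 30 | 5·6 = 30
A: 2·0+5·6+6·0 = 30 | 5·6 = 30
E: 2·5+5·4+6·0 = 30 | 5·6 = 30
G: 2·1+5·1+6·3 = 25 | 5·5 = 25
gcd(2,5,6,5) = 1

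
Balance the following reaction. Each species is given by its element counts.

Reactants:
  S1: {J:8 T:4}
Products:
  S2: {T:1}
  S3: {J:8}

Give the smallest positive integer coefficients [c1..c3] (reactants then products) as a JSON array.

Coefficients: [1, 4, 1]

J: 1·8 = 8 | 4·0+1·8 = 8
T: 1·4 = 4 | 4·1+1·0 = 4
gcd(1,4,1) = 1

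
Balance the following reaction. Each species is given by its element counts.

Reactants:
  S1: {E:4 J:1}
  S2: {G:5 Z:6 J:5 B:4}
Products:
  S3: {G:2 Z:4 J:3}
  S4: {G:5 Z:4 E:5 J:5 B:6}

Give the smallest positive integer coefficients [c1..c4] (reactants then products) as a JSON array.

G: 5·0+6·5 = 30 | 5·2+4·5 = 30
Z: 5·0+6·6 = 36 | 5·4+4·4 = 36
E: 5·4+6·0 = 20 | 5·0+4·5 = 20
J: 5·1+6·5 = 35 | 5·3+4·5 = 35
B: 5·0+6·4 = 24 | 5·0+4·6 = 24
gcd(5,6,5,4) = 1

Coefficients: [5, 6, 5, 4]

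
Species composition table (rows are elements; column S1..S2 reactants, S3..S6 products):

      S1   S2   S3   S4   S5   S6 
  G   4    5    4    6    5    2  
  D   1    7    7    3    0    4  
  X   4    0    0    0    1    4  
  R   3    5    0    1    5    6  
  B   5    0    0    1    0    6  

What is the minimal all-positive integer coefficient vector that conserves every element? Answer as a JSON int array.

G: 5·4+6·5 = 50 | 4·4+1·6+4·5+4·2 = 50
D: 5·1+6·7 = 47 | 4·7+1·3+4·0+4·4 = 47
X: 5·4+6·0 = 20 | 4·0+1·0+4·1+4·4 = 20
R: 5·3+6·5 = 45 | 4·0+1·1+4·5+4·6 = 45
B: 5·5+6·0 = 25 | 4·0+1·1+4·0+4·6 = 25
gcd(5,6,4,1,4,4) = 1

Coefficients: [5, 6, 4, 1, 4, 4]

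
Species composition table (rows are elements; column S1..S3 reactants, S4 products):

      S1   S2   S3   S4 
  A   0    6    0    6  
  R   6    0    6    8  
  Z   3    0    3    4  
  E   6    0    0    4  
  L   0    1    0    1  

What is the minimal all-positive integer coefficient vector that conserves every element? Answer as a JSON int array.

Coefficients: [2, 3, 2, 3]

A: 2·0+3·6+2·0 = 18 | 3·6 = 18
R: 2·6+3·0+2·6 = 24 | 3·8 = 24
Z: 2·3+3·0+2·3 = 12 | 3·4 = 12
E: 2·6+3·0+2·0 = 12 | 3·4 = 12
L: 2·0+3·1+2·0 = 3 | 3·1 = 3
gcd(2,3,2,3) = 1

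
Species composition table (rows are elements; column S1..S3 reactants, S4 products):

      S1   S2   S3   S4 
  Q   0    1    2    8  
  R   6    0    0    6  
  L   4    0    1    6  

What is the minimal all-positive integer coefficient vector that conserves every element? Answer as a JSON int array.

Q: 1·0+4·1+2·2 = 8 | 1·8 = 8
R: 1·6+4·0+2·0 = 6 | 1·6 = 6
L: 1·4+4·0+2·1 = 6 | 1·6 = 6
gcd(1,4,2,1) = 1

Coefficients: [1, 4, 2, 1]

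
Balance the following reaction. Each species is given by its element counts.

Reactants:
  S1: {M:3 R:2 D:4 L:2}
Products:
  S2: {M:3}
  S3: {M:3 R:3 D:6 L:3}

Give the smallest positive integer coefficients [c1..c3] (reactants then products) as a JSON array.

Coefficients: [3, 1, 2]

M: 3·3 = 9 | 1·3+2·3 = 9
R: 3·2 = 6 | 1·0+2·3 = 6
D: 3·4 = 12 | 1·0+2·6 = 12
L: 3·2 = 6 | 1·0+2·3 = 6
gcd(3,1,2) = 1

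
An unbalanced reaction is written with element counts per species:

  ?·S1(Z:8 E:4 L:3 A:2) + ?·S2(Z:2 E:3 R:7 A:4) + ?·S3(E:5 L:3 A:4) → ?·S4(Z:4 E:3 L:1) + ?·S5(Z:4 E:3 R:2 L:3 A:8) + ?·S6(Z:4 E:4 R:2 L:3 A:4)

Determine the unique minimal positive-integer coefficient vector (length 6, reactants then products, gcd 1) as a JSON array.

Coefficients: [6, 2, 3, 6, 1, 6]

Z: 6·8+2·2+3·0 = 52 | 6·4+1·4+6·4 = 52
E: 6·4+2·3+3·5 = 45 | 6·3+1·3+6·4 = 45
R: 6·0+2·7+3·0 = 14 | 6·0+1·2+6·2 = 14
L: 6·3+2·0+3·3 = 27 | 6·1+1·3+6·3 = 27
A: 6·2+2·4+3·4 = 32 | 6·0+1·8+6·4 = 32
gcd(6,2,3,6,1,6) = 1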